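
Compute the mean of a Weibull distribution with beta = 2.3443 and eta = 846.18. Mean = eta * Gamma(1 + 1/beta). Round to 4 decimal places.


beta = 2.3443, eta = 846.18
1/beta = 0.4266
1 + 1/beta = 1.4266
Gamma(1.4266) = 0.8861
Mean = 846.18 * 0.8861
Mean = 749.8305

749.8305


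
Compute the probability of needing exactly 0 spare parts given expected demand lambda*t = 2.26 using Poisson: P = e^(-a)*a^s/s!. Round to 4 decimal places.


a = 2.26, s = 0
e^(-a) = e^(-2.26) = 0.1044
a^s = 2.26^0 = 1.0
s! = 1
P = 0.1044 * 1.0 / 1
P = 0.1044

0.1044


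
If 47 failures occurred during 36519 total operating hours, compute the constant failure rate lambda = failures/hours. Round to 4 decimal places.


failures = 47
total_hours = 36519
lambda = 47 / 36519
lambda = 0.0013

0.0013


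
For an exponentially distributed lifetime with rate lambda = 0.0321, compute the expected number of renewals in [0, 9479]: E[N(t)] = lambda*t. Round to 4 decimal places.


lambda = 0.0321
t = 9479
E[N(t)] = lambda * t
E[N(t)] = 0.0321 * 9479
E[N(t)] = 304.2759

304.2759


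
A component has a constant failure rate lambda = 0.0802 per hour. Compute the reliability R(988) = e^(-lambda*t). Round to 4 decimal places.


lambda = 0.0802
t = 988
lambda * t = 79.2376
R(t) = e^(-79.2376)
R(t) = 0.0

0.0


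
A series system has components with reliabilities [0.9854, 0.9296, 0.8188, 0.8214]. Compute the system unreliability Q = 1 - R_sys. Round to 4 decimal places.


Components: [0.9854, 0.9296, 0.8188, 0.8214]
After component 1: product = 0.9854
After component 2: product = 0.916
After component 3: product = 0.75
After component 4: product = 0.6161
R_sys = 0.6161
Q = 1 - 0.6161 = 0.3839

0.3839


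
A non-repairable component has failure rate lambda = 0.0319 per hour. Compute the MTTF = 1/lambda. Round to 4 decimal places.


lambda = 0.0319
MTTF = 1 / 0.0319
MTTF = 31.348

31.348


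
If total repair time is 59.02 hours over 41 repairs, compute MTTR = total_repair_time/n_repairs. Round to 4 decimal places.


total_repair_time = 59.02
n_repairs = 41
MTTR = 59.02 / 41
MTTR = 1.4395

1.4395


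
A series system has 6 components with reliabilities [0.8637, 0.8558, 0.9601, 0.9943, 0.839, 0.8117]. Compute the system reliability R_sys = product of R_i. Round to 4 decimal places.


Components: [0.8637, 0.8558, 0.9601, 0.9943, 0.839, 0.8117]
After component 1 (R=0.8637): product = 0.8637
After component 2 (R=0.8558): product = 0.7392
After component 3 (R=0.9601): product = 0.7097
After component 4 (R=0.9943): product = 0.7056
After component 5 (R=0.839): product = 0.592
After component 6 (R=0.8117): product = 0.4805
R_sys = 0.4805

0.4805


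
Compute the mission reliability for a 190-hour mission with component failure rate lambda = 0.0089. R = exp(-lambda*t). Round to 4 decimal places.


lambda = 0.0089
mission_time = 190
lambda * t = 0.0089 * 190 = 1.691
R = exp(-1.691)
R = 0.1843

0.1843


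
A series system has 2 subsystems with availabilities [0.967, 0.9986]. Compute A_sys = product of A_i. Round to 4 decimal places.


Subsystems: [0.967, 0.9986]
After subsystem 1 (A=0.967): product = 0.967
After subsystem 2 (A=0.9986): product = 0.9656
A_sys = 0.9656

0.9656


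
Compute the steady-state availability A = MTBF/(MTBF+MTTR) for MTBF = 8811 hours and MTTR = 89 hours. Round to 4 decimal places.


MTBF = 8811
MTTR = 89
MTBF + MTTR = 8900
A = 8811 / 8900
A = 0.99

0.99


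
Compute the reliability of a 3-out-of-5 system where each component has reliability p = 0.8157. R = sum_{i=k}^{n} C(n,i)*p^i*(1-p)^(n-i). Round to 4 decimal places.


k = 3, n = 5, p = 0.8157
i=3: C(5,3)=10 * 0.8157^3 * 0.1843^2 = 0.1843
i=4: C(5,4)=5 * 0.8157^4 * 0.1843^1 = 0.408
i=5: C(5,5)=1 * 0.8157^5 * 0.1843^0 = 0.3611
R = sum of terms = 0.9534

0.9534


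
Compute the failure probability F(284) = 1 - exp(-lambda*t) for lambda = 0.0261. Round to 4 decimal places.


lambda = 0.0261, t = 284
lambda * t = 7.4124
exp(-7.4124) = 0.0006
F(t) = 1 - 0.0006
F(t) = 0.9994

0.9994


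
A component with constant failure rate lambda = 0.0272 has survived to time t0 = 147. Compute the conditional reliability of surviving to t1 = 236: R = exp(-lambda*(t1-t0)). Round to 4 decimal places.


lambda = 0.0272
t0 = 147, t1 = 236
t1 - t0 = 89
lambda * (t1-t0) = 0.0272 * 89 = 2.4208
R = exp(-2.4208)
R = 0.0889

0.0889


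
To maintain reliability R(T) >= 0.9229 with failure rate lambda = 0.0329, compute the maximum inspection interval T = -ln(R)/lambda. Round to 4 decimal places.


R_target = 0.9229
lambda = 0.0329
-ln(0.9229) = 0.0802
T = 0.0802 / 0.0329
T = 2.4387

2.4387


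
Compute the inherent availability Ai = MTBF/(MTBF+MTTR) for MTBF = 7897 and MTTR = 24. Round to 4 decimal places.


MTBF = 7897
MTTR = 24
MTBF + MTTR = 7921
Ai = 7897 / 7921
Ai = 0.997

0.997


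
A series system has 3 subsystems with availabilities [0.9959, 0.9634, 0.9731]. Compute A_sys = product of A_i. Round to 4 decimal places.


Subsystems: [0.9959, 0.9634, 0.9731]
After subsystem 1 (A=0.9959): product = 0.9959
After subsystem 2 (A=0.9634): product = 0.9595
After subsystem 3 (A=0.9731): product = 0.9336
A_sys = 0.9336

0.9336


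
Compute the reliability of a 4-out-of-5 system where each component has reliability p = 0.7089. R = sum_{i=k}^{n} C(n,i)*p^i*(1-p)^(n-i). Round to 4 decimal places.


k = 4, n = 5, p = 0.7089
i=4: C(5,4)=5 * 0.7089^4 * 0.2911^1 = 0.3676
i=5: C(5,5)=1 * 0.7089^5 * 0.2911^0 = 0.179
R = sum of terms = 0.5466

0.5466


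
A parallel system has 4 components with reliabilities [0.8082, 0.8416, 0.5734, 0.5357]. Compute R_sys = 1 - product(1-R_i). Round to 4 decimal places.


Components: [0.8082, 0.8416, 0.5734, 0.5357]
(1 - 0.8082) = 0.1918, running product = 0.1918
(1 - 0.8416) = 0.1584, running product = 0.0304
(1 - 0.5734) = 0.4266, running product = 0.013
(1 - 0.5357) = 0.4643, running product = 0.006
Product of (1-R_i) = 0.006
R_sys = 1 - 0.006 = 0.994

0.994


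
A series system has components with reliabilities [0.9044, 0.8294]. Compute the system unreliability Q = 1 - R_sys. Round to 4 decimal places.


Components: [0.9044, 0.8294]
After component 1: product = 0.9044
After component 2: product = 0.7501
R_sys = 0.7501
Q = 1 - 0.7501 = 0.2499

0.2499


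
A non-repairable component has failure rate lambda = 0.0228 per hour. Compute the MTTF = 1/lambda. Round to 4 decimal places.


lambda = 0.0228
MTTF = 1 / 0.0228
MTTF = 43.8596

43.8596


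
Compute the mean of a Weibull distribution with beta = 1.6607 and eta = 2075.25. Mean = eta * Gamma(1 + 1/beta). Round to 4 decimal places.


beta = 1.6607, eta = 2075.25
1/beta = 0.6022
1 + 1/beta = 1.6022
Gamma(1.6022) = 0.8938
Mean = 2075.25 * 0.8938
Mean = 1854.7753

1854.7753


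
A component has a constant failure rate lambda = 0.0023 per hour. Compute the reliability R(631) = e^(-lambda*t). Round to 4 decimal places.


lambda = 0.0023
t = 631
lambda * t = 1.4513
R(t) = e^(-1.4513)
R(t) = 0.2343

0.2343


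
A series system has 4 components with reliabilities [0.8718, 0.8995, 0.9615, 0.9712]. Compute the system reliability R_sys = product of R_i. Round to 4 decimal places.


Components: [0.8718, 0.8995, 0.9615, 0.9712]
After component 1 (R=0.8718): product = 0.8718
After component 2 (R=0.8995): product = 0.7842
After component 3 (R=0.9615): product = 0.754
After component 4 (R=0.9712): product = 0.7323
R_sys = 0.7323

0.7323


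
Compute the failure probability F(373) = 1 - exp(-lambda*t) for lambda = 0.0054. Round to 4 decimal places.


lambda = 0.0054, t = 373
lambda * t = 2.0142
exp(-2.0142) = 0.1334
F(t) = 1 - 0.1334
F(t) = 0.8666

0.8666


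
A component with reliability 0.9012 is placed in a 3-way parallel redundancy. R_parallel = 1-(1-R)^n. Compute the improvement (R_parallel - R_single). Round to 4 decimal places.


R_single = 0.9012, n = 3
1 - R_single = 0.0988
(1 - R_single)^n = 0.0988^3 = 0.001
R_parallel = 1 - 0.001 = 0.999
Improvement = 0.999 - 0.9012
Improvement = 0.0978

0.0978


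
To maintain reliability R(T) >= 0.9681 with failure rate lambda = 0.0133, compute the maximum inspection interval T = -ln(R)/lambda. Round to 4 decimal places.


R_target = 0.9681
lambda = 0.0133
-ln(0.9681) = 0.0324
T = 0.0324 / 0.0133
T = 2.4376

2.4376


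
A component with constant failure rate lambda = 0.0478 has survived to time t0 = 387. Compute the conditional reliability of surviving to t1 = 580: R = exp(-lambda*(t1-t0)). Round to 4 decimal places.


lambda = 0.0478
t0 = 387, t1 = 580
t1 - t0 = 193
lambda * (t1-t0) = 0.0478 * 193 = 9.2254
R = exp(-9.2254)
R = 0.0001

0.0001


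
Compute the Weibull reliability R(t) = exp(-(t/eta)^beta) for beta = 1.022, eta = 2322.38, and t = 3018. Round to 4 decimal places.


beta = 1.022, eta = 2322.38, t = 3018
t/eta = 3018 / 2322.38 = 1.2995
(t/eta)^beta = 1.2995^1.022 = 1.307
R(t) = exp(-1.307)
R(t) = 0.2706

0.2706


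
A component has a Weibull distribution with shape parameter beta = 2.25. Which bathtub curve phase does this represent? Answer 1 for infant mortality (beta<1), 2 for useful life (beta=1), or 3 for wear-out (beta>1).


beta = 2.25
Compare beta to 1:
beta < 1 => infant mortality (phase 1)
beta = 1 => useful life (phase 2)
beta > 1 => wear-out (phase 3)
Since beta = 2.25, this is wear-out (increasing failure rate)
Phase = 3

3


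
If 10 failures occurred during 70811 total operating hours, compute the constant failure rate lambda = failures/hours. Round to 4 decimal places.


failures = 10
total_hours = 70811
lambda = 10 / 70811
lambda = 0.0001

0.0001


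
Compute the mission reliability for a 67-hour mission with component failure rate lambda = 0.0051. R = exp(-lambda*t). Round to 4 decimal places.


lambda = 0.0051
mission_time = 67
lambda * t = 0.0051 * 67 = 0.3417
R = exp(-0.3417)
R = 0.7106

0.7106


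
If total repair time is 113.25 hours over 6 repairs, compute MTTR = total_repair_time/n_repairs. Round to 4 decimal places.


total_repair_time = 113.25
n_repairs = 6
MTTR = 113.25 / 6
MTTR = 18.875

18.875


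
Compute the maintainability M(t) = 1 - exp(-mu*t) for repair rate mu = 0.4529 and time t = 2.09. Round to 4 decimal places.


mu = 0.4529, t = 2.09
mu * t = 0.4529 * 2.09 = 0.9466
exp(-0.9466) = 0.3881
M(t) = 1 - 0.3881
M(t) = 0.6119

0.6119


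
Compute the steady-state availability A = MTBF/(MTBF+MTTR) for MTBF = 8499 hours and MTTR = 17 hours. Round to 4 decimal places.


MTBF = 8499
MTTR = 17
MTBF + MTTR = 8516
A = 8499 / 8516
A = 0.998

0.998


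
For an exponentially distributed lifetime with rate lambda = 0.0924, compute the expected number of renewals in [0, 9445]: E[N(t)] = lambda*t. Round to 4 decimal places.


lambda = 0.0924
t = 9445
E[N(t)] = lambda * t
E[N(t)] = 0.0924 * 9445
E[N(t)] = 872.718

872.718


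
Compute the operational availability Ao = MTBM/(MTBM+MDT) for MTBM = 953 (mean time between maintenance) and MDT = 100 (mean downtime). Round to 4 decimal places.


MTBM = 953
MDT = 100
MTBM + MDT = 1053
Ao = 953 / 1053
Ao = 0.905

0.905


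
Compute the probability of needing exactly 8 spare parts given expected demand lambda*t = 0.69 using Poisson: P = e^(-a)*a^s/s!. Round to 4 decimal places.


a = 0.69, s = 8
e^(-a) = e^(-0.69) = 0.5016
a^s = 0.69^8 = 0.0514
s! = 40320
P = 0.5016 * 0.0514 / 40320
P = 0.0

0.0


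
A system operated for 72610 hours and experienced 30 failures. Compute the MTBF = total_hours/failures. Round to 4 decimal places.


total_hours = 72610
failures = 30
MTBF = 72610 / 30
MTBF = 2420.3333

2420.3333


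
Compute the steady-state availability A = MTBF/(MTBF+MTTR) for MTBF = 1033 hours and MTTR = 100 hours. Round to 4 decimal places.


MTBF = 1033
MTTR = 100
MTBF + MTTR = 1133
A = 1033 / 1133
A = 0.9117

0.9117


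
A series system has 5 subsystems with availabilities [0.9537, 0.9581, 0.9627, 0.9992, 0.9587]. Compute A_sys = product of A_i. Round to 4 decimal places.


Subsystems: [0.9537, 0.9581, 0.9627, 0.9992, 0.9587]
After subsystem 1 (A=0.9537): product = 0.9537
After subsystem 2 (A=0.9581): product = 0.9137
After subsystem 3 (A=0.9627): product = 0.8797
After subsystem 4 (A=0.9992): product = 0.879
After subsystem 5 (A=0.9587): product = 0.8427
A_sys = 0.8427

0.8427


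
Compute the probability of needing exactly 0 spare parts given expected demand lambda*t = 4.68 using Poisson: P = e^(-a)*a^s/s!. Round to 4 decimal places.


a = 4.68, s = 0
e^(-a) = e^(-4.68) = 0.0093
a^s = 4.68^0 = 1.0
s! = 1
P = 0.0093 * 1.0 / 1
P = 0.0093

0.0093


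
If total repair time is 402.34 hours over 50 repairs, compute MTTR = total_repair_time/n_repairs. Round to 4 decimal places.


total_repair_time = 402.34
n_repairs = 50
MTTR = 402.34 / 50
MTTR = 8.0468

8.0468


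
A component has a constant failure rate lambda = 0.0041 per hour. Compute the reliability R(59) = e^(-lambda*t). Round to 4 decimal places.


lambda = 0.0041
t = 59
lambda * t = 0.2419
R(t) = e^(-0.2419)
R(t) = 0.7851

0.7851


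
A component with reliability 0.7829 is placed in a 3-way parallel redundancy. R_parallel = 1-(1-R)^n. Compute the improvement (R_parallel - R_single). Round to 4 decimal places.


R_single = 0.7829, n = 3
1 - R_single = 0.2171
(1 - R_single)^n = 0.2171^3 = 0.0102
R_parallel = 1 - 0.0102 = 0.9898
Improvement = 0.9898 - 0.7829
Improvement = 0.2069

0.2069


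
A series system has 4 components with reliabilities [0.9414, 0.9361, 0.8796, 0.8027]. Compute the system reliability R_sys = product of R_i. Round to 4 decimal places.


Components: [0.9414, 0.9361, 0.8796, 0.8027]
After component 1 (R=0.9414): product = 0.9414
After component 2 (R=0.9361): product = 0.8812
After component 3 (R=0.8796): product = 0.7751
After component 4 (R=0.8027): product = 0.6222
R_sys = 0.6222

0.6222


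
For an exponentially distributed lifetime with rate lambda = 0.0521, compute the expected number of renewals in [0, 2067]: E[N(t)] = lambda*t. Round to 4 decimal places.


lambda = 0.0521
t = 2067
E[N(t)] = lambda * t
E[N(t)] = 0.0521 * 2067
E[N(t)] = 107.6907

107.6907


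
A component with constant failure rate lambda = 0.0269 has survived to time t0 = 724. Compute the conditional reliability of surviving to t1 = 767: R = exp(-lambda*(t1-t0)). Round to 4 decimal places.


lambda = 0.0269
t0 = 724, t1 = 767
t1 - t0 = 43
lambda * (t1-t0) = 0.0269 * 43 = 1.1567
R = exp(-1.1567)
R = 0.3145

0.3145


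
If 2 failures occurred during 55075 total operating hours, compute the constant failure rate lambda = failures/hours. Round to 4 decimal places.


failures = 2
total_hours = 55075
lambda = 2 / 55075
lambda = 0.0

0.0


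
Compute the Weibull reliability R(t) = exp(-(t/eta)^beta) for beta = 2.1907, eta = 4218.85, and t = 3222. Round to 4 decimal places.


beta = 2.1907, eta = 4218.85, t = 3222
t/eta = 3222 / 4218.85 = 0.7637
(t/eta)^beta = 0.7637^2.1907 = 0.554
R(t) = exp(-0.554)
R(t) = 0.5746

0.5746


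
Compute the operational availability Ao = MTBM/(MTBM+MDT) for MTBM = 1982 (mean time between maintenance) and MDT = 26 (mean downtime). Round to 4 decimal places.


MTBM = 1982
MDT = 26
MTBM + MDT = 2008
Ao = 1982 / 2008
Ao = 0.9871

0.9871


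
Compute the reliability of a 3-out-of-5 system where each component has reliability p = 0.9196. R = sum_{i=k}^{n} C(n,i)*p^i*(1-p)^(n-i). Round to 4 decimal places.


k = 3, n = 5, p = 0.9196
i=3: C(5,3)=10 * 0.9196^3 * 0.0804^2 = 0.0503
i=4: C(5,4)=5 * 0.9196^4 * 0.0804^1 = 0.2875
i=5: C(5,5)=1 * 0.9196^5 * 0.0804^0 = 0.6576
R = sum of terms = 0.9954

0.9954


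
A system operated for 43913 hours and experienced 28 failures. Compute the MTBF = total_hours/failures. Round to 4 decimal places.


total_hours = 43913
failures = 28
MTBF = 43913 / 28
MTBF = 1568.3214

1568.3214


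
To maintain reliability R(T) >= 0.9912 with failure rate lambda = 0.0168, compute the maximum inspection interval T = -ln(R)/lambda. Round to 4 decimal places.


R_target = 0.9912
lambda = 0.0168
-ln(0.9912) = 0.0088
T = 0.0088 / 0.0168
T = 0.5261

0.5261


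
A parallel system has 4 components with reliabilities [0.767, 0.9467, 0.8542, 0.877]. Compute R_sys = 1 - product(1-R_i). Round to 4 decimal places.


Components: [0.767, 0.9467, 0.8542, 0.877]
(1 - 0.767) = 0.233, running product = 0.233
(1 - 0.9467) = 0.0533, running product = 0.0124
(1 - 0.8542) = 0.1458, running product = 0.0018
(1 - 0.877) = 0.123, running product = 0.0002
Product of (1-R_i) = 0.0002
R_sys = 1 - 0.0002 = 0.9998

0.9998


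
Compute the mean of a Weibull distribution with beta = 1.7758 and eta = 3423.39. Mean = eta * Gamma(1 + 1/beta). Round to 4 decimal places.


beta = 1.7758, eta = 3423.39
1/beta = 0.5631
1 + 1/beta = 1.5631
Gamma(1.5631) = 0.8899
Mean = 3423.39 * 0.8899
Mean = 3046.463

3046.463


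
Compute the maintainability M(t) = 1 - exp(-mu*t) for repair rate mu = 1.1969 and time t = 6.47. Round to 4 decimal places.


mu = 1.1969, t = 6.47
mu * t = 1.1969 * 6.47 = 7.7439
exp(-7.7439) = 0.0004
M(t) = 1 - 0.0004
M(t) = 0.9996

0.9996


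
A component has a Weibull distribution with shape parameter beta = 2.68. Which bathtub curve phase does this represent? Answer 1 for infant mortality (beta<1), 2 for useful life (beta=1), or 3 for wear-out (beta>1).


beta = 2.68
Compare beta to 1:
beta < 1 => infant mortality (phase 1)
beta = 1 => useful life (phase 2)
beta > 1 => wear-out (phase 3)
Since beta = 2.68, this is wear-out (increasing failure rate)
Phase = 3

3


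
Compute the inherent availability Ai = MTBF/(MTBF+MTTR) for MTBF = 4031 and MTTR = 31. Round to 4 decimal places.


MTBF = 4031
MTTR = 31
MTBF + MTTR = 4062
Ai = 4031 / 4062
Ai = 0.9924

0.9924


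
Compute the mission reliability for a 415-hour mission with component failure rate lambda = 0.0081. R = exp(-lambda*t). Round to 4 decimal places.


lambda = 0.0081
mission_time = 415
lambda * t = 0.0081 * 415 = 3.3615
R = exp(-3.3615)
R = 0.0347

0.0347


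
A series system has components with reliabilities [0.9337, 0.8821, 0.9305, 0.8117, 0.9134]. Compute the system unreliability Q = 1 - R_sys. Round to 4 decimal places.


Components: [0.9337, 0.8821, 0.9305, 0.8117, 0.9134]
After component 1: product = 0.9337
After component 2: product = 0.8236
After component 3: product = 0.7664
After component 4: product = 0.6221
After component 5: product = 0.5682
R_sys = 0.5682
Q = 1 - 0.5682 = 0.4318

0.4318


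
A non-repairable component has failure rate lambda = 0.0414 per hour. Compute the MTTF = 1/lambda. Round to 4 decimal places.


lambda = 0.0414
MTTF = 1 / 0.0414
MTTF = 24.1546

24.1546


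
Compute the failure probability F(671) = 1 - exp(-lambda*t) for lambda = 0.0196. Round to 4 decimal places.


lambda = 0.0196, t = 671
lambda * t = 13.1516
exp(-13.1516) = 0.0
F(t) = 1 - 0.0
F(t) = 1.0

1.0


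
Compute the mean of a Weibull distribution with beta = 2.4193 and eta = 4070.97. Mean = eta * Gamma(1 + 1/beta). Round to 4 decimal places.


beta = 2.4193, eta = 4070.97
1/beta = 0.4133
1 + 1/beta = 1.4133
Gamma(1.4133) = 0.8866
Mean = 4070.97 * 0.8866
Mean = 3609.3952

3609.3952


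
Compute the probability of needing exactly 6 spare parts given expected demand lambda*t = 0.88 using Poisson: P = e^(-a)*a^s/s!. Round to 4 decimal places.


a = 0.88, s = 6
e^(-a) = e^(-0.88) = 0.4148
a^s = 0.88^6 = 0.4644
s! = 720
P = 0.4148 * 0.4644 / 720
P = 0.0003

0.0003


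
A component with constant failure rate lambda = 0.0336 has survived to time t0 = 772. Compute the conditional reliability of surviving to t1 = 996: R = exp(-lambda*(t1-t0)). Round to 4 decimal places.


lambda = 0.0336
t0 = 772, t1 = 996
t1 - t0 = 224
lambda * (t1-t0) = 0.0336 * 224 = 7.5264
R = exp(-7.5264)
R = 0.0005

0.0005


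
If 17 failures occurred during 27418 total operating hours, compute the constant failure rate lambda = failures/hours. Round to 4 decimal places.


failures = 17
total_hours = 27418
lambda = 17 / 27418
lambda = 0.0006

0.0006


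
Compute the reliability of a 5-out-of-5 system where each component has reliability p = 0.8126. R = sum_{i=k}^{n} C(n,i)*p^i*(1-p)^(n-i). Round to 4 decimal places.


k = 5, n = 5, p = 0.8126
i=5: C(5,5)=1 * 0.8126^5 * 0.1874^0 = 0.3543
R = sum of terms = 0.3543

0.3543


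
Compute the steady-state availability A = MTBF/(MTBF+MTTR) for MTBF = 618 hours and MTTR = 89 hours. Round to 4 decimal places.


MTBF = 618
MTTR = 89
MTBF + MTTR = 707
A = 618 / 707
A = 0.8741

0.8741


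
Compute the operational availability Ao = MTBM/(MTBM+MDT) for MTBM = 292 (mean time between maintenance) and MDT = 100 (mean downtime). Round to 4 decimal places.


MTBM = 292
MDT = 100
MTBM + MDT = 392
Ao = 292 / 392
Ao = 0.7449

0.7449


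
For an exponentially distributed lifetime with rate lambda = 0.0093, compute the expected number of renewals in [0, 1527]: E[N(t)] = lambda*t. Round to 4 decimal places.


lambda = 0.0093
t = 1527
E[N(t)] = lambda * t
E[N(t)] = 0.0093 * 1527
E[N(t)] = 14.2011

14.2011


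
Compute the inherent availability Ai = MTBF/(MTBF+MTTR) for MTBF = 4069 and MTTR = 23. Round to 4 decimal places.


MTBF = 4069
MTTR = 23
MTBF + MTTR = 4092
Ai = 4069 / 4092
Ai = 0.9944

0.9944


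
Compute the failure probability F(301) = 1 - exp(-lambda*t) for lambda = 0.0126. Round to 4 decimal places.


lambda = 0.0126, t = 301
lambda * t = 3.7926
exp(-3.7926) = 0.0225
F(t) = 1 - 0.0225
F(t) = 0.9775

0.9775


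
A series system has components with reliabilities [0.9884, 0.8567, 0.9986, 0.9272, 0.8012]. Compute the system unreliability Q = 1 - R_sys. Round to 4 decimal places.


Components: [0.9884, 0.8567, 0.9986, 0.9272, 0.8012]
After component 1: product = 0.9884
After component 2: product = 0.8468
After component 3: product = 0.8456
After component 4: product = 0.784
After component 5: product = 0.6282
R_sys = 0.6282
Q = 1 - 0.6282 = 0.3718

0.3718


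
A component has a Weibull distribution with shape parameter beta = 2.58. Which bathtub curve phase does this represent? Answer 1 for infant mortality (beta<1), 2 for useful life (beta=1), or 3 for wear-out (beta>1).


beta = 2.58
Compare beta to 1:
beta < 1 => infant mortality (phase 1)
beta = 1 => useful life (phase 2)
beta > 1 => wear-out (phase 3)
Since beta = 2.58, this is wear-out (increasing failure rate)
Phase = 3

3


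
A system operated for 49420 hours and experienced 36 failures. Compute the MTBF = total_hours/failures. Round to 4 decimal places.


total_hours = 49420
failures = 36
MTBF = 49420 / 36
MTBF = 1372.7778

1372.7778


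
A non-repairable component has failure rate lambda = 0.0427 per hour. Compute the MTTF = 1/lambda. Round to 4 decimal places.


lambda = 0.0427
MTTF = 1 / 0.0427
MTTF = 23.4192

23.4192


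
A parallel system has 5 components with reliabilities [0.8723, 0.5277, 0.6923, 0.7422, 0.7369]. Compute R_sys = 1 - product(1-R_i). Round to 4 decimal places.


Components: [0.8723, 0.5277, 0.6923, 0.7422, 0.7369]
(1 - 0.8723) = 0.1277, running product = 0.1277
(1 - 0.5277) = 0.4723, running product = 0.0603
(1 - 0.6923) = 0.3077, running product = 0.0186
(1 - 0.7422) = 0.2578, running product = 0.0048
(1 - 0.7369) = 0.2631, running product = 0.0013
Product of (1-R_i) = 0.0013
R_sys = 1 - 0.0013 = 0.9987

0.9987


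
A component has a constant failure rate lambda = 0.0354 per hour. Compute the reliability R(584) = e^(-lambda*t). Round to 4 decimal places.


lambda = 0.0354
t = 584
lambda * t = 20.6736
R(t) = e^(-20.6736)
R(t) = 0.0

0.0


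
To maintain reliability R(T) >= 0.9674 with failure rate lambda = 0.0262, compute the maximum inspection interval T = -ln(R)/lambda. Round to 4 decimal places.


R_target = 0.9674
lambda = 0.0262
-ln(0.9674) = 0.0331
T = 0.0331 / 0.0262
T = 1.265

1.265


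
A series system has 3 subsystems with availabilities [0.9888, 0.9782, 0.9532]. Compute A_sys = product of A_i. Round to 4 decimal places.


Subsystems: [0.9888, 0.9782, 0.9532]
After subsystem 1 (A=0.9888): product = 0.9888
After subsystem 2 (A=0.9782): product = 0.9672
After subsystem 3 (A=0.9532): product = 0.922
A_sys = 0.922

0.922


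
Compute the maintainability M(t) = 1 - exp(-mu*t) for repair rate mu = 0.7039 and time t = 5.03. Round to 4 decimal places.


mu = 0.7039, t = 5.03
mu * t = 0.7039 * 5.03 = 3.5406
exp(-3.5406) = 0.029
M(t) = 1 - 0.029
M(t) = 0.971

0.971


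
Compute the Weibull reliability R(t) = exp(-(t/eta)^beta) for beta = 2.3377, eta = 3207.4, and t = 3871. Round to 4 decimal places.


beta = 2.3377, eta = 3207.4, t = 3871
t/eta = 3871 / 3207.4 = 1.2069
(t/eta)^beta = 1.2069^2.3377 = 1.5521
R(t) = exp(-1.5521)
R(t) = 0.2118

0.2118


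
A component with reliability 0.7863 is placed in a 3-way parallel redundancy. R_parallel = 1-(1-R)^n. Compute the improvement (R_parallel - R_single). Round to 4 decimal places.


R_single = 0.7863, n = 3
1 - R_single = 0.2137
(1 - R_single)^n = 0.2137^3 = 0.0098
R_parallel = 1 - 0.0098 = 0.9902
Improvement = 0.9902 - 0.7863
Improvement = 0.2039

0.2039


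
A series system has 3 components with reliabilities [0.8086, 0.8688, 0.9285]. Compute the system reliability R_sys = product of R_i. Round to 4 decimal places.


Components: [0.8086, 0.8688, 0.9285]
After component 1 (R=0.8086): product = 0.8086
After component 2 (R=0.8688): product = 0.7025
After component 3 (R=0.9285): product = 0.6523
R_sys = 0.6523

0.6523


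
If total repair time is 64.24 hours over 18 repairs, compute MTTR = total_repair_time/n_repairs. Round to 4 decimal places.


total_repair_time = 64.24
n_repairs = 18
MTTR = 64.24 / 18
MTTR = 3.5689

3.5689


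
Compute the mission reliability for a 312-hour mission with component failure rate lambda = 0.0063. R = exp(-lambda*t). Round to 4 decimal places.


lambda = 0.0063
mission_time = 312
lambda * t = 0.0063 * 312 = 1.9656
R = exp(-1.9656)
R = 0.1401

0.1401


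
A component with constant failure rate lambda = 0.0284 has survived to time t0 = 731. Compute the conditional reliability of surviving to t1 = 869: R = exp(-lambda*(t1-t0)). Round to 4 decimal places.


lambda = 0.0284
t0 = 731, t1 = 869
t1 - t0 = 138
lambda * (t1-t0) = 0.0284 * 138 = 3.9192
R = exp(-3.9192)
R = 0.0199

0.0199


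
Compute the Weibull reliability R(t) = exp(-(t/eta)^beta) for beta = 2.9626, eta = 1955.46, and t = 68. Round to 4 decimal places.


beta = 2.9626, eta = 1955.46, t = 68
t/eta = 68 / 1955.46 = 0.0348
(t/eta)^beta = 0.0348^2.9626 = 0.0
R(t) = exp(-0.0)
R(t) = 1.0

1.0


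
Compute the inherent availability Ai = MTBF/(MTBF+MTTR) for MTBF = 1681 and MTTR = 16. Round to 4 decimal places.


MTBF = 1681
MTTR = 16
MTBF + MTTR = 1697
Ai = 1681 / 1697
Ai = 0.9906

0.9906


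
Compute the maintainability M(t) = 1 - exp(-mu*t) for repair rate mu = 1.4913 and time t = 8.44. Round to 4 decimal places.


mu = 1.4913, t = 8.44
mu * t = 1.4913 * 8.44 = 12.5866
exp(-12.5866) = 0.0
M(t) = 1 - 0.0
M(t) = 1.0

1.0


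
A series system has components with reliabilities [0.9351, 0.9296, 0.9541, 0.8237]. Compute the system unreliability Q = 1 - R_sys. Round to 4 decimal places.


Components: [0.9351, 0.9296, 0.9541, 0.8237]
After component 1: product = 0.9351
After component 2: product = 0.8693
After component 3: product = 0.8294
After component 4: product = 0.6832
R_sys = 0.6832
Q = 1 - 0.6832 = 0.3168

0.3168


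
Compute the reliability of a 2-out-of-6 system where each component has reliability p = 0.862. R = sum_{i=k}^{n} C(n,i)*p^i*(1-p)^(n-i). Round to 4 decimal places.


k = 2, n = 6, p = 0.862
i=2: C(6,2)=15 * 0.862^2 * 0.138^4 = 0.004
i=3: C(6,3)=20 * 0.862^3 * 0.138^3 = 0.0337
i=4: C(6,4)=15 * 0.862^4 * 0.138^2 = 0.1577
i=5: C(6,5)=6 * 0.862^5 * 0.138^1 = 0.3941
i=6: C(6,6)=1 * 0.862^6 * 0.138^0 = 0.4102
R = sum of terms = 0.9997

0.9997


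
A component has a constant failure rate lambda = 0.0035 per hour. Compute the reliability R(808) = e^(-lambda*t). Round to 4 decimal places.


lambda = 0.0035
t = 808
lambda * t = 2.828
R(t) = e^(-2.828)
R(t) = 0.0591

0.0591


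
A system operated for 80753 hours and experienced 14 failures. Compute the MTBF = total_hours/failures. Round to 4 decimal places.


total_hours = 80753
failures = 14
MTBF = 80753 / 14
MTBF = 5768.0714

5768.0714


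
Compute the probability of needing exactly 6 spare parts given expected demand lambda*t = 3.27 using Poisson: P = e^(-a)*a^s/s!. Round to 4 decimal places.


a = 3.27, s = 6
e^(-a) = e^(-3.27) = 0.038
a^s = 3.27^6 = 1222.606
s! = 720
P = 0.038 * 1222.606 / 720
P = 0.0645

0.0645


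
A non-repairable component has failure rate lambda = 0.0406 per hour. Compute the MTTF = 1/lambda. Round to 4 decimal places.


lambda = 0.0406
MTTF = 1 / 0.0406
MTTF = 24.6305

24.6305


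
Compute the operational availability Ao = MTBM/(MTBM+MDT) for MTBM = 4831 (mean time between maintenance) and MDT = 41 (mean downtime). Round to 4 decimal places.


MTBM = 4831
MDT = 41
MTBM + MDT = 4872
Ao = 4831 / 4872
Ao = 0.9916

0.9916


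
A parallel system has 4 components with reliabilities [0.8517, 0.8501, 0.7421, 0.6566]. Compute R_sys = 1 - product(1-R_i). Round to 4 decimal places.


Components: [0.8517, 0.8501, 0.7421, 0.6566]
(1 - 0.8517) = 0.1483, running product = 0.1483
(1 - 0.8501) = 0.1499, running product = 0.0222
(1 - 0.7421) = 0.2579, running product = 0.0057
(1 - 0.6566) = 0.3434, running product = 0.002
Product of (1-R_i) = 0.002
R_sys = 1 - 0.002 = 0.998

0.998


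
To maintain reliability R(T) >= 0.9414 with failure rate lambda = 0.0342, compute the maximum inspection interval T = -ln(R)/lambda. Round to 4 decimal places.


R_target = 0.9414
lambda = 0.0342
-ln(0.9414) = 0.0604
T = 0.0604 / 0.0342
T = 1.7657

1.7657


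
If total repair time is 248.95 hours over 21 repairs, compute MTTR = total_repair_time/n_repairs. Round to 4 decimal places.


total_repair_time = 248.95
n_repairs = 21
MTTR = 248.95 / 21
MTTR = 11.8548

11.8548


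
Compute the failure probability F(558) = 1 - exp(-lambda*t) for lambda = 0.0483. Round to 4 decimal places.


lambda = 0.0483, t = 558
lambda * t = 26.9514
exp(-26.9514) = 0.0
F(t) = 1 - 0.0
F(t) = 1.0

1.0


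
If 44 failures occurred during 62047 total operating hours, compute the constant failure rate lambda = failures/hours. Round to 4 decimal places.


failures = 44
total_hours = 62047
lambda = 44 / 62047
lambda = 0.0007

0.0007


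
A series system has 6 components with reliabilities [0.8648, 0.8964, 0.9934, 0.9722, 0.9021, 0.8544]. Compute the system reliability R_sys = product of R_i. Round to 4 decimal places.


Components: [0.8648, 0.8964, 0.9934, 0.9722, 0.9021, 0.8544]
After component 1 (R=0.8648): product = 0.8648
After component 2 (R=0.8964): product = 0.7752
After component 3 (R=0.9934): product = 0.7701
After component 4 (R=0.9722): product = 0.7487
After component 5 (R=0.9021): product = 0.6754
After component 6 (R=0.8544): product = 0.577
R_sys = 0.577

0.577


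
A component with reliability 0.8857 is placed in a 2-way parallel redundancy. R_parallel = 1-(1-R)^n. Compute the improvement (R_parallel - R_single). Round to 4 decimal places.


R_single = 0.8857, n = 2
1 - R_single = 0.1143
(1 - R_single)^n = 0.1143^2 = 0.0131
R_parallel = 1 - 0.0131 = 0.9869
Improvement = 0.9869 - 0.8857
Improvement = 0.1012

0.1012


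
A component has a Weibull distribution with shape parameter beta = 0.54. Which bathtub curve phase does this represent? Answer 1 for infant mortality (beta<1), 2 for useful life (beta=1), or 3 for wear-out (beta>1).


beta = 0.54
Compare beta to 1:
beta < 1 => infant mortality (phase 1)
beta = 1 => useful life (phase 2)
beta > 1 => wear-out (phase 3)
Since beta = 0.54, this is infant mortality (decreasing failure rate)
Phase = 1

1


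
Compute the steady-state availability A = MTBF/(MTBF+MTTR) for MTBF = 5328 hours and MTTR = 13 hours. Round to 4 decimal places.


MTBF = 5328
MTTR = 13
MTBF + MTTR = 5341
A = 5328 / 5341
A = 0.9976

0.9976


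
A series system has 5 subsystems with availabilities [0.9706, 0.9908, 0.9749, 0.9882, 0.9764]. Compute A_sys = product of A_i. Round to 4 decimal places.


Subsystems: [0.9706, 0.9908, 0.9749, 0.9882, 0.9764]
After subsystem 1 (A=0.9706): product = 0.9706
After subsystem 2 (A=0.9908): product = 0.9617
After subsystem 3 (A=0.9749): product = 0.9375
After subsystem 4 (A=0.9882): product = 0.9265
After subsystem 5 (A=0.9764): product = 0.9046
A_sys = 0.9046

0.9046


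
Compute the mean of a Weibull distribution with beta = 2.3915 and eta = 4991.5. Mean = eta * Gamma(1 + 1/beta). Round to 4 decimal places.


beta = 2.3915, eta = 4991.5
1/beta = 0.4181
1 + 1/beta = 1.4181
Gamma(1.4181) = 0.8864
Mean = 4991.5 * 0.8864
Mean = 4424.5892

4424.5892


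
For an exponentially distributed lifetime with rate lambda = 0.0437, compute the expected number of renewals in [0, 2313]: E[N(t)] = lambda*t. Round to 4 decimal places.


lambda = 0.0437
t = 2313
E[N(t)] = lambda * t
E[N(t)] = 0.0437 * 2313
E[N(t)] = 101.0781

101.0781


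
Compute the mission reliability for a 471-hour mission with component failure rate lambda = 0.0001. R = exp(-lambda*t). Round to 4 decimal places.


lambda = 0.0001
mission_time = 471
lambda * t = 0.0001 * 471 = 0.0471
R = exp(-0.0471)
R = 0.954

0.954


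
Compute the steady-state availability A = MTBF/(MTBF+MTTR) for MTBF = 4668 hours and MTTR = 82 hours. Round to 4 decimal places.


MTBF = 4668
MTTR = 82
MTBF + MTTR = 4750
A = 4668 / 4750
A = 0.9827

0.9827


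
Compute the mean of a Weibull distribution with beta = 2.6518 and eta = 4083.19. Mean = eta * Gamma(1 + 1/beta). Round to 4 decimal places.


beta = 2.6518, eta = 4083.19
1/beta = 0.3771
1 + 1/beta = 1.3771
Gamma(1.3771) = 0.8888
Mean = 4083.19 * 0.8888
Mean = 3628.9451

3628.9451


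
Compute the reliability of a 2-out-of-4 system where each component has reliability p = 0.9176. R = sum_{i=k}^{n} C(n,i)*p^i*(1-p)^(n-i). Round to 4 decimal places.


k = 2, n = 4, p = 0.9176
i=2: C(4,2)=6 * 0.9176^2 * 0.0824^2 = 0.0343
i=3: C(4,3)=4 * 0.9176^3 * 0.0824^1 = 0.2547
i=4: C(4,4)=1 * 0.9176^4 * 0.0824^0 = 0.7089
R = sum of terms = 0.9979

0.9979


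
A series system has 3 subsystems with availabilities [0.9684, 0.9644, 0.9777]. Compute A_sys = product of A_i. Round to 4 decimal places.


Subsystems: [0.9684, 0.9644, 0.9777]
After subsystem 1 (A=0.9684): product = 0.9684
After subsystem 2 (A=0.9644): product = 0.9339
After subsystem 3 (A=0.9777): product = 0.9131
A_sys = 0.9131

0.9131


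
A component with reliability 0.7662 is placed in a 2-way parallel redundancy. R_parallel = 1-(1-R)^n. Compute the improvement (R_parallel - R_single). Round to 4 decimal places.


R_single = 0.7662, n = 2
1 - R_single = 0.2338
(1 - R_single)^n = 0.2338^2 = 0.0547
R_parallel = 1 - 0.0547 = 0.9453
Improvement = 0.9453 - 0.7662
Improvement = 0.1791

0.1791


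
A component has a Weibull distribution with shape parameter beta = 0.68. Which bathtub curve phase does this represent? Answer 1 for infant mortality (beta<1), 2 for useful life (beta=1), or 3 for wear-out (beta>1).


beta = 0.68
Compare beta to 1:
beta < 1 => infant mortality (phase 1)
beta = 1 => useful life (phase 2)
beta > 1 => wear-out (phase 3)
Since beta = 0.68, this is infant mortality (decreasing failure rate)
Phase = 1

1


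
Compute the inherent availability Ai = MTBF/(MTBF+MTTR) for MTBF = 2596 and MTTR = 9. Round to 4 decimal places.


MTBF = 2596
MTTR = 9
MTBF + MTTR = 2605
Ai = 2596 / 2605
Ai = 0.9965

0.9965


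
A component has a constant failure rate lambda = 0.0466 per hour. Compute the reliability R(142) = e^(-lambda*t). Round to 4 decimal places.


lambda = 0.0466
t = 142
lambda * t = 6.6172
R(t) = e^(-6.6172)
R(t) = 0.0013

0.0013


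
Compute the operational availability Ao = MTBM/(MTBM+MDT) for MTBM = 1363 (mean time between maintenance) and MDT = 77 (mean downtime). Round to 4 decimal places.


MTBM = 1363
MDT = 77
MTBM + MDT = 1440
Ao = 1363 / 1440
Ao = 0.9465

0.9465


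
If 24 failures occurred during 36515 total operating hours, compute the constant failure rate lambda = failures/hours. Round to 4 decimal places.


failures = 24
total_hours = 36515
lambda = 24 / 36515
lambda = 0.0007

0.0007


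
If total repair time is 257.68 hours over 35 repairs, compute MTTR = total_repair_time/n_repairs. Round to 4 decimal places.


total_repair_time = 257.68
n_repairs = 35
MTTR = 257.68 / 35
MTTR = 7.3623

7.3623


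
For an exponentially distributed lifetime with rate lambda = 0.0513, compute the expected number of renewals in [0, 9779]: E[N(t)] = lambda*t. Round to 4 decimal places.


lambda = 0.0513
t = 9779
E[N(t)] = lambda * t
E[N(t)] = 0.0513 * 9779
E[N(t)] = 501.6627

501.6627


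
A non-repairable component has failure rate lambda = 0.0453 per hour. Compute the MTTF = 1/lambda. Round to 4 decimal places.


lambda = 0.0453
MTTF = 1 / 0.0453
MTTF = 22.0751

22.0751


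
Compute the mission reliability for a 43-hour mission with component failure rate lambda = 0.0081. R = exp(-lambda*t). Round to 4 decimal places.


lambda = 0.0081
mission_time = 43
lambda * t = 0.0081 * 43 = 0.3483
R = exp(-0.3483)
R = 0.7059

0.7059


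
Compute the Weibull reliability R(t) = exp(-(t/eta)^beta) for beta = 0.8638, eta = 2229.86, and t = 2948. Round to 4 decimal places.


beta = 0.8638, eta = 2229.86, t = 2948
t/eta = 2948 / 2229.86 = 1.3221
(t/eta)^beta = 1.3221^0.8638 = 1.2727
R(t) = exp(-1.2727)
R(t) = 0.2801

0.2801


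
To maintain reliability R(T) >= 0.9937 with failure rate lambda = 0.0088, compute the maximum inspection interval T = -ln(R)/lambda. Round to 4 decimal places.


R_target = 0.9937
lambda = 0.0088
-ln(0.9937) = 0.0063
T = 0.0063 / 0.0088
T = 0.7182

0.7182


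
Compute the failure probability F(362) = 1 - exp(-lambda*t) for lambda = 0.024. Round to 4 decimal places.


lambda = 0.024, t = 362
lambda * t = 8.688
exp(-8.688) = 0.0002
F(t) = 1 - 0.0002
F(t) = 0.9998

0.9998


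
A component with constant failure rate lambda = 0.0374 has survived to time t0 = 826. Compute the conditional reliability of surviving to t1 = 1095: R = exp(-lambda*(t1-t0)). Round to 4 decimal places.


lambda = 0.0374
t0 = 826, t1 = 1095
t1 - t0 = 269
lambda * (t1-t0) = 0.0374 * 269 = 10.0606
R = exp(-10.0606)
R = 0.0

0.0


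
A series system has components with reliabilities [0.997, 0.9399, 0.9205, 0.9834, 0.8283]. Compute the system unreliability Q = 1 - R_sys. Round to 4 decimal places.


Components: [0.997, 0.9399, 0.9205, 0.9834, 0.8283]
After component 1: product = 0.997
After component 2: product = 0.9371
After component 3: product = 0.8626
After component 4: product = 0.8483
After component 5: product = 0.7026
R_sys = 0.7026
Q = 1 - 0.7026 = 0.2974

0.2974


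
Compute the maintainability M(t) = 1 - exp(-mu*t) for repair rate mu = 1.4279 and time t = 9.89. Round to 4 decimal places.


mu = 1.4279, t = 9.89
mu * t = 1.4279 * 9.89 = 14.1219
exp(-14.1219) = 0.0
M(t) = 1 - 0.0
M(t) = 1.0

1.0


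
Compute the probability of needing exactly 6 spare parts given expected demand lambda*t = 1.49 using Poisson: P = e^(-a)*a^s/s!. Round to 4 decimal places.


a = 1.49, s = 6
e^(-a) = e^(-1.49) = 0.2254
a^s = 1.49^6 = 10.9425
s! = 720
P = 0.2254 * 10.9425 / 720
P = 0.0034

0.0034


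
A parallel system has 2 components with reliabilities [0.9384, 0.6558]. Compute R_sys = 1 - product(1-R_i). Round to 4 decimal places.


Components: [0.9384, 0.6558]
(1 - 0.9384) = 0.0616, running product = 0.0616
(1 - 0.6558) = 0.3442, running product = 0.0212
Product of (1-R_i) = 0.0212
R_sys = 1 - 0.0212 = 0.9788

0.9788


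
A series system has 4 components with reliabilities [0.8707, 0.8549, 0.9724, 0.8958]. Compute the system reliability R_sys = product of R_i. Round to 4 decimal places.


Components: [0.8707, 0.8549, 0.9724, 0.8958]
After component 1 (R=0.8707): product = 0.8707
After component 2 (R=0.8549): product = 0.7444
After component 3 (R=0.9724): product = 0.7238
After component 4 (R=0.8958): product = 0.6484
R_sys = 0.6484

0.6484
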